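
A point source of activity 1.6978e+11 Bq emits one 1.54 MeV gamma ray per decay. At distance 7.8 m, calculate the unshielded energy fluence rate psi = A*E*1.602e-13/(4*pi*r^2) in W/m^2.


psi = A * E * 1.602e-13 / (4*pi*r^2)
psi = 1.6978e+11 * 1.54 * 1.602e-13 / (4*pi*7.8^2)
psi = 5.4786e-05 W/m^2

5.4786e-05


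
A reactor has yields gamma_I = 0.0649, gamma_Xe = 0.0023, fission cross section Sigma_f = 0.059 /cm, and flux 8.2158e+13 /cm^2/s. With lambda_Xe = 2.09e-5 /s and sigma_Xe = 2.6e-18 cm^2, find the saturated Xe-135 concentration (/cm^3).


Xe_eq = (gamma_I + gamma_Xe) * Sigma_f * phi / (lambda_Xe + sigma_Xe * phi)
Numerator = (0.0649 + 0.0023) * 0.059 * 8.2158e+13 = 3.257400e+11
Denominator = 2.09e-5 + 2.6e-18 * 8.2158e+13 = 2.345108e-04
Xe_eq = 3.257400e+11 / 2.345108e-04 = 1.3890e+15 /cm^3

1.3890e+15


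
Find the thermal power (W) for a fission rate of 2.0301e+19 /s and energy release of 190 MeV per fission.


P = fission_rate * E_MeV * 1.602e-13
P = 2.0301e+19 * 190 * 1.602e-13
P = 6.1792e+08 W

6.1792e+08


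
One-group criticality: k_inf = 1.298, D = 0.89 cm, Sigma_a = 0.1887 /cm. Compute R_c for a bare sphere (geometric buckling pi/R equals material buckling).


L^2 = D / Sigma_a = 0.89 / 0.1887 = 4.716481 cm^2
B_m^2 = (k_inf - 1) / L^2 = (1.298 - 1) / 4.716481 = 0.06318270 /cm^2
For a bare sphere: B_g = pi/R, so R_c = pi / sqrt(B_m^2)
R_c = pi / sqrt(0.06318270) = 12.498 cm

12.498


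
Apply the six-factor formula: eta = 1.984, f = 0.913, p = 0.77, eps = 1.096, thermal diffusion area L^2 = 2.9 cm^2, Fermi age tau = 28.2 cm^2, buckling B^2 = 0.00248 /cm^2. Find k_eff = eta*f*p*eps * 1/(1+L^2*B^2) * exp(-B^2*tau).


k_inf = eta*f*p*eps = 1.984*0.913*0.77*1.096 = 1.528670
P_TNL = 1/(1 + L^2*B^2) = 1/(1 + 2.9*0.00248) = 0.9928594
P_FNL = exp(-B^2*tau) = exp(-0.00248*28.2) = 0.9324535
k_eff = k_inf * P_TNL * P_FNL = 1.528670 * 0.9928594 * 0.9324535
k_eff = 1.4152

1.4152


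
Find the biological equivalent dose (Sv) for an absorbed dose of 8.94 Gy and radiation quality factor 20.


H = D * Q
H = 8.94 * 20
H = 178.80 Sv

178.80


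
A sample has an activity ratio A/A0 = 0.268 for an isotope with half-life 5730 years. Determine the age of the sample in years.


lambda = ln(2) / t_half = ln(2) / 5730 = 1.209681e-04 /yr
t = -ln(A/A0) / lambda
t = -ln(0.268) / 1.209681e-04
t = 10885 yr

10885


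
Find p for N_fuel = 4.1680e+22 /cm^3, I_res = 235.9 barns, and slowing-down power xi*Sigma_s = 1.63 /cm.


p = exp(-N * I * 1e-24 / (xi*Sigma_s))
p = exp(-4.1680e+22 * 235.9 * 1e-24 / 1.63)
p = 0.0024005

0.0024005


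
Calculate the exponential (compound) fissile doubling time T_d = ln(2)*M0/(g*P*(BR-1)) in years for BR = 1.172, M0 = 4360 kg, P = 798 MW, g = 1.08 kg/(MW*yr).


Breeding gain G = BR - 1 = 1.172 - 1 = 0.172
Fissile production rate = g * P * G = 1.08 * 798 * 0.172 = 148.23648 kg/yr
T_d = ln(2) * M0 / (g * P * G)
T_d = ln(2) * 4360 / 148.23648 = 20.387 yr

20.387


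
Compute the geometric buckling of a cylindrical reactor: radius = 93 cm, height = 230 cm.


B^2 = (2.405/R)^2 + (pi/H)^2
B^2 = (2.405/93)^2 + (pi/230)^2
B^2 = 8.5532e-04 /cm^2

8.5532e-04


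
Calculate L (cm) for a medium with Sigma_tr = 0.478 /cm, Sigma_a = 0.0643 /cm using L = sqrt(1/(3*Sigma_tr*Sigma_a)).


D = 1 / (3 * Sigma_tr) = 1 / (3 * 0.478) = 0.6973501 cm
L = sqrt(D / Sigma_a)
L = sqrt(0.6973501 / 0.0643)
L = 3.2932 cm

3.2932


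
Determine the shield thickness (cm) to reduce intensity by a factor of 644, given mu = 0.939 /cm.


x = ln(factor) / mu
x = ln(644) / 0.939
x = 6.8879 cm

6.8879


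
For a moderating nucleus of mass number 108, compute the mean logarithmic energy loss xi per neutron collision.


xi = 1 + (A-1)^2/(2A) * ln((A-1)/(A+1))
xi = 1 + (108-1)^2/(2*108) * ln((108-1)/(108 +1))
xi = 0.018405

0.018405


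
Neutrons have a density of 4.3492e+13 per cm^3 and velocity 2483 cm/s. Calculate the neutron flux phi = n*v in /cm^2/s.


phi = n * v
phi = 4.3492e+13 * 2483
phi = 1.0799e+17 /cm^2/s

1.0799e+17


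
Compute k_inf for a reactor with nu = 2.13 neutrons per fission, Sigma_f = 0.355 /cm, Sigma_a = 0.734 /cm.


k_inf = nu * Sigma_f / Sigma_a
k_inf = 2.13 * 0.355 / 0.734
k_inf = 1.0302

1.0302


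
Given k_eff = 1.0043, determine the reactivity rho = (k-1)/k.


rho = (k_eff - 1) / k_eff
rho = (1.0043 - 1) / 1.0043
rho = 0.0042816

0.0042816


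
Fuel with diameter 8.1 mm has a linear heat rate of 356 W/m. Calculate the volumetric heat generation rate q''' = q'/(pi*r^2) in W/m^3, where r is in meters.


r = D / 2 / 1000 = 8.1 / 2 / 1000 = 0.00405 m
q''' = q' / (pi * r^2)
q''' = 356 / (pi * 0.00405^2)
q''' = 6.9086e+06 W/m^3

6.9086e+06


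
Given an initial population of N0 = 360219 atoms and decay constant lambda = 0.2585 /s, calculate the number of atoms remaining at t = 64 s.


N = N0 * exp(-lambda * t)
N = 360219 * exp(-0.2585 * 64)
N = 0.023529

0.023529


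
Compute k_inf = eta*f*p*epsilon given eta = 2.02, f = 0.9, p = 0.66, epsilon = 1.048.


k_inf = eta * f * p * epsilon
k_inf = 2.02 * 0.9 * 0.66 * 1.048
k_inf = 1.2575

1.2575


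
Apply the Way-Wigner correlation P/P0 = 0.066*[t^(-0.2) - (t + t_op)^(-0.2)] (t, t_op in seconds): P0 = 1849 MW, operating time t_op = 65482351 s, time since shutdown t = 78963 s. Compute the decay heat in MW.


P/P0 = 0.066 * [t^(-0.2) - (t + t_op)^(-0.2)]
P/P0 = 0.066 * [78963^(-0.2) - (78963 + 65482351)^(-0.2)]
P/P0 = 0.066 * [0.1048372 - 0.02733194] = 0.005115347
P = 1849 * 0.005115347 = 9.4583 MW

9.4583


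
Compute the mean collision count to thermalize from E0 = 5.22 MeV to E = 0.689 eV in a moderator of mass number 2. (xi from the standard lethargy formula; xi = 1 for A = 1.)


xi = 1 + (A-1)^2/(2A)*ln((A-1)/(A+1)) = 0.7253469 (for A = 2)
n = ln(E0/E) / xi
n = ln(5.22e6 / 0.689) / 0.7253469
n = ln(7.576197e+06) / 0.7253469 = 21.839

21.839


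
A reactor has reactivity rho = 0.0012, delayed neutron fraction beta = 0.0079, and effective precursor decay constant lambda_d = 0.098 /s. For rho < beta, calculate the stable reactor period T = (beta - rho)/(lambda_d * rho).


T = (beta - rho) / (lambda_d * rho)
T = (0.0079 - 0.0012) / (0.098 * 0.0012)
T = 56.973 s

56.973


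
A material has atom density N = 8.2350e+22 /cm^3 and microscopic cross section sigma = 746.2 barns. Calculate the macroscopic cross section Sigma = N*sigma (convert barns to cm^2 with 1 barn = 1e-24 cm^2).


Sigma = N * sigma_barns * 1e-24
Sigma = 8.2350e+22 * 746.2 * 1e-24
Sigma = 61.450 /cm

61.450


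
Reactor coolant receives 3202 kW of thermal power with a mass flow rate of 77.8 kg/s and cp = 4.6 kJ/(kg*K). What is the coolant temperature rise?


dT = Q / (m_dot * cp)
dT = 3202 / (77.8 * 4.6)
dT = 8.9471 C

8.9471


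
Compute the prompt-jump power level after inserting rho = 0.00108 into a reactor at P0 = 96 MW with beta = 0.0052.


P1/P0 = beta / (beta - rho)
P1/P0 = 0.0052 / (0.0052 - 0.00108) = 1.262136
P1 = 96 * 1.262136 = 121.17 MW

121.17


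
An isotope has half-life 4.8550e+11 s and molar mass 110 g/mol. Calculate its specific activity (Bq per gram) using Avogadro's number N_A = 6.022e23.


lambda = ln(2) / t_half = ln(2) / 4.8550e+11 = 1.427698e-12 /s
SA = lambda * N_A / M
SA = 1.427698e-12 * 6.022e23 / 110
SA = 7.8160e+09 Bq/g

7.8160e+09


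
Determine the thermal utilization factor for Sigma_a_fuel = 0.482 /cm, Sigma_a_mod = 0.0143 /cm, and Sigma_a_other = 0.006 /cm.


f = Sigma_a_fuel / (Sigma_a_fuel + Sigma_a_mod + Sigma_a_other)
f = 0.482 / (0.482 + 0.0143 + 0.006)
f = 0.95959

0.95959


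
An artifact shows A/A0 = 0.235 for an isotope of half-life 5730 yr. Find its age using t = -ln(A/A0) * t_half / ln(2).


lambda = ln(2) / t_half = ln(2) / 5730 = 1.209681e-04 /yr
t = -ln(A/A0) / lambda
t = -ln(0.235) / 1.209681e-04
t = 11972 yr

11972


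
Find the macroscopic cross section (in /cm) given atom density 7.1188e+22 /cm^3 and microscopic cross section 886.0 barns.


Sigma = N * sigma_barns * 1e-24
Sigma = 7.1188e+22 * 886.0 * 1e-24
Sigma = 63.073 /cm

63.073


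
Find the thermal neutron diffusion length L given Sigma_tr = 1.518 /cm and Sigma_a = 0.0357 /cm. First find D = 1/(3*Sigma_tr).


D = 1 / (3 * Sigma_tr) = 1 / (3 * 1.518) = 0.2195872 cm
L = sqrt(D / Sigma_a)
L = sqrt(0.2195872 / 0.0357)
L = 2.4801 cm

2.4801


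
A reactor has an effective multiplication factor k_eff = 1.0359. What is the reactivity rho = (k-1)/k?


rho = (k_eff - 1) / k_eff
rho = (1.0359 - 1) / 1.0359
rho = 0.034656

0.034656


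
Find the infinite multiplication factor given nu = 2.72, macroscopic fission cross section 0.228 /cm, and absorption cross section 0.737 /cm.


k_inf = nu * Sigma_f / Sigma_a
k_inf = 2.72 * 0.228 / 0.737
k_inf = 0.84147

0.84147


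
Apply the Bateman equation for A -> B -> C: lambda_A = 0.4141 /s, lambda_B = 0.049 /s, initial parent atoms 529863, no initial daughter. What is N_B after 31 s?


N_B(t) = lambda_A * N_A0 / (lambda_B - lambda_A) * [exp(-lambda_A*t) - exp(-lambda_B*t)]
exp(-0.4141*31) = 2.660225e-06; exp(-0.049*31) = 0.2189307
N_B = 0.4141 * 529863 / (0.049 - 0.4141) * (2.660225e-06 - 0.2189307)
N_B = 131570

131570


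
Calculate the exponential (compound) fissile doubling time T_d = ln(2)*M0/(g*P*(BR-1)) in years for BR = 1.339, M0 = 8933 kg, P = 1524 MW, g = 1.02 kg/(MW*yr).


Breeding gain G = BR - 1 = 1.339 - 1 = 0.339
Fissile production rate = g * P * G = 1.02 * 1524 * 0.339 = 526.96872 kg/yr
T_d = ln(2) * M0 / (g * P * G)
T_d = ln(2) * 8933 / 526.96872 = 11.750 yr

11.750


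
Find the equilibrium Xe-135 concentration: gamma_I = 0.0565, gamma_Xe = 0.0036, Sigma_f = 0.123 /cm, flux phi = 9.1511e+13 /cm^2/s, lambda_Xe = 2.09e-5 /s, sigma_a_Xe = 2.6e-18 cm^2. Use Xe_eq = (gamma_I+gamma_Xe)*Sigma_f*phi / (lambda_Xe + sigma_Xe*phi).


Xe_eq = (gamma_I + gamma_Xe) * Sigma_f * phi / (lambda_Xe + sigma_Xe * phi)
Numerator = (0.0565 + 0.0036) * 0.123 * 9.1511e+13 = 6.764768e+11
Denominator = 2.09e-5 + 2.6e-18 * 9.1511e+13 = 2.588286e-04
Xe_eq = 6.764768e+11 / 2.588286e-04 = 2.6136e+15 /cm^3

2.6136e+15


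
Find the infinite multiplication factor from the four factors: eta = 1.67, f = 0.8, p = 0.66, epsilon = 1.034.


k_inf = eta * f * p * epsilon
k_inf = 1.67 * 0.8 * 0.66 * 1.034
k_inf = 0.91174

0.91174


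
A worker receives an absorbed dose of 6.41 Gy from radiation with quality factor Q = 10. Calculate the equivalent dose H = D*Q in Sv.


H = D * Q
H = 6.41 * 10
H = 64.100 Sv

64.100


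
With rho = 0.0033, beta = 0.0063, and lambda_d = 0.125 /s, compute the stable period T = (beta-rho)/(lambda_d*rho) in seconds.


T = (beta - rho) / (lambda_d * rho)
T = (0.0063 - 0.0033) / (0.125 * 0.0033)
T = 7.2727 s

7.2727


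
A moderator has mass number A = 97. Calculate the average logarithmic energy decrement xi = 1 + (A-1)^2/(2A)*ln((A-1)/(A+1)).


xi = 1 + (A-1)^2/(2A) * ln((A-1)/(A+1))
xi = 1 + (97-1)^2/(2*97) * ln((97-1)/(97 +1))
xi = 0.020478

0.020478


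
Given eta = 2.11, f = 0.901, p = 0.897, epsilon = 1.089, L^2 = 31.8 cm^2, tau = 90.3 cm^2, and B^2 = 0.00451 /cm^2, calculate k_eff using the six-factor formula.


k_inf = eta*f*p*eps = 2.11*0.901*0.897*1.089 = 1.857067
P_TNL = 1/(1 + L^2*B^2) = 1/(1 + 31.8*0.00451) = 0.8745708
P_FNL = exp(-B^2*tau) = exp(-0.00451*90.3) = 0.6654758
k_eff = k_inf * P_TNL * P_FNL = 1.857067 * 0.8745708 * 0.6654758
k_eff = 1.0808

1.0808


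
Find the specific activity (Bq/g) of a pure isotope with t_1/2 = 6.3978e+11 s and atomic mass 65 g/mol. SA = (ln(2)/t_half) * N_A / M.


lambda = ln(2) / t_half = ln(2) / 6.3978e+11 = 1.083415e-12 /s
SA = lambda * N_A / M
SA = 1.083415e-12 * 6.022e23 / 65
SA = 1.0037e+10 Bq/g

1.0037e+10


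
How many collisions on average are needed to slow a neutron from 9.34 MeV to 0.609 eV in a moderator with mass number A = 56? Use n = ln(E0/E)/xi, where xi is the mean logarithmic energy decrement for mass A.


xi = 1 + (A-1)^2/(2A)*ln((A-1)/(A+1)) = 0.03529286 (for A = 56)
n = ln(E0/E) / xi
n = ln(9.34e6 / 0.609) / 0.03529286
n = ln(1.533662e+07) / 0.03529286 = 468.81

468.81


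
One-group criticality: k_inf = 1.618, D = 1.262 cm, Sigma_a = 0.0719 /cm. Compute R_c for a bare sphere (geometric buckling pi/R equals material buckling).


L^2 = D / Sigma_a = 1.262 / 0.0719 = 17.55216 cm^2
B_m^2 = (k_inf - 1) / L^2 = (1.618 - 1) / 17.55216 = 0.03520934 /cm^2
For a bare sphere: B_g = pi/R, so R_c = pi / sqrt(B_m^2)
R_c = pi / sqrt(0.03520934) = 16.743 cm

16.743


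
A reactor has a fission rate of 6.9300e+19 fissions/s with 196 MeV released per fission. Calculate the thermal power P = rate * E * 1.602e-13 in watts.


P = fission_rate * E_MeV * 1.602e-13
P = 6.9300e+19 * 196 * 1.602e-13
P = 2.1760e+09 W

2.1760e+09


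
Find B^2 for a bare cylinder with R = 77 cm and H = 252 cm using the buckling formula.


B^2 = (2.405/R)^2 + (pi/H)^2
B^2 = (2.405/77)^2 + (pi/252)^2
B^2 = 0.0011310 /cm^2

0.0011310


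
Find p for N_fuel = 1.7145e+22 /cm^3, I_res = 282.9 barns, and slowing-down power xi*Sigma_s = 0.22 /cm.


p = exp(-N * I * 1e-24 / (xi*Sigma_s))
p = exp(-1.7145e+22 * 282.9 * 1e-24 / 0.22)
p = 2.6616e-10

2.6616e-10


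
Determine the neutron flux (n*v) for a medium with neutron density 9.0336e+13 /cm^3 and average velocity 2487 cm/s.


phi = n * v
phi = 9.0336e+13 * 2487
phi = 2.2467e+17 /cm^2/s

2.2467e+17


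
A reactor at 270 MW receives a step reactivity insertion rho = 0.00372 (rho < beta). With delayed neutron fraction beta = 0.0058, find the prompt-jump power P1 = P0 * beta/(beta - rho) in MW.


P1/P0 = beta / (beta - rho)
P1/P0 = 0.0058 / (0.0058 - 0.00372) = 2.788462
P1 = 270 * 2.788462 = 752.88 MW

752.88


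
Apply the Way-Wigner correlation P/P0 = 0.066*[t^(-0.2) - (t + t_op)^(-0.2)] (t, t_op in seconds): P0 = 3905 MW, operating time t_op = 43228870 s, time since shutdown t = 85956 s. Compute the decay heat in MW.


P/P0 = 0.066 * [t^(-0.2) - (t + t_op)^(-0.2)]
P/P0 = 0.066 * [85956^(-0.2) - (85956 + 43228870)^(-0.2)]
P/P0 = 0.066 * [0.1030730 - 0.02969427] = 0.004842996
P = 3905 * 0.004842996 = 18.912 MW

18.912


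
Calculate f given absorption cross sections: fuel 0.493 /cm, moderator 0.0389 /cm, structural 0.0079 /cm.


f = Sigma_a_fuel / (Sigma_a_fuel + Sigma_a_mod + Sigma_a_other)
f = 0.493 / (0.493 + 0.0389 + 0.0079)
f = 0.91330

0.91330


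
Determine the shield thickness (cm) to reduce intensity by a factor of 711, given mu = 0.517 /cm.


x = ln(factor) / mu
x = ln(711) / 0.517
x = 12.701 cm

12.701


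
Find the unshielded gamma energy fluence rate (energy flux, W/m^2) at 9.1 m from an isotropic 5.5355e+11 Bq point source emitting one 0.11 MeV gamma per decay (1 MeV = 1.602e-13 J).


psi = A * E * 1.602e-13 / (4*pi*r^2)
psi = 5.5355e+11 * 0.11 * 1.602e-13 / (4*pi*9.1^2)
psi = 9.3739e-06 W/m^2

9.3739e-06


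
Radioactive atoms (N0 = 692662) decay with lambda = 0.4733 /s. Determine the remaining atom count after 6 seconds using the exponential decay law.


N = N0 * exp(-lambda * t)
N = 692662 * exp(-0.4733 * 6)
N = 40477

40477


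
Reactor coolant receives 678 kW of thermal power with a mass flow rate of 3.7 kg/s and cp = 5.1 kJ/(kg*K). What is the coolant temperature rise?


dT = Q / (m_dot * cp)
dT = 678 / (3.7 * 5.1)
dT = 35.930 C

35.930


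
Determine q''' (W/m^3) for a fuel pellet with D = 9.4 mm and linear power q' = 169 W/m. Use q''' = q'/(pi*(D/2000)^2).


r = D / 2 / 1000 = 9.4 / 2 / 1000 = 0.0047 m
q''' = q' / (pi * r^2)
q''' = 169 / (pi * 0.0047^2)
q''' = 2.4352e+06 W/m^3

2.4352e+06


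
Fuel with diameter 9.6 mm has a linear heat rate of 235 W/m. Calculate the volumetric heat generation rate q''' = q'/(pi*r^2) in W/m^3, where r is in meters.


r = D / 2 / 1000 = 9.6 / 2 / 1000 = 0.0048 m
q''' = q' / (pi * r^2)
q''' = 235 / (pi * 0.0048^2)
q''' = 3.2467e+06 W/m^3

3.2467e+06


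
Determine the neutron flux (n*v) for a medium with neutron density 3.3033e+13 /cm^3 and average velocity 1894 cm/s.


phi = n * v
phi = 3.3033e+13 * 1894
phi = 6.2565e+16 /cm^2/s

6.2565e+16


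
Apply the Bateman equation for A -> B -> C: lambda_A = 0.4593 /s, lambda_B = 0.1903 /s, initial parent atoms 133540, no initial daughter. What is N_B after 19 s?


N_B(t) = lambda_A * N_A0 / (lambda_B - lambda_A) * [exp(-lambda_A*t) - exp(-lambda_B*t)]
exp(-0.4593*19) = 1.621968e-04; exp(-0.1903*19) = 0.02689809
N_B = 0.4593 * 133540 / (0.1903 - 0.4593) * (1.621968e-04 - 0.02689809)
N_B = 6096.1

6096.1


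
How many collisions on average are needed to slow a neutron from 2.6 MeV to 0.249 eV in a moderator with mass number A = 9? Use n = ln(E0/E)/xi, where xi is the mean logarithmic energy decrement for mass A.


xi = 1 + (A-1)^2/(2A)*ln((A-1)/(A+1)) = 0.2066007 (for A = 9)
n = ln(E0/E) / xi
n = ln(2.6e6 / 0.249) / 0.2066007
n = ln(1.044177e+07) / 0.2066007 = 78.225

78.225


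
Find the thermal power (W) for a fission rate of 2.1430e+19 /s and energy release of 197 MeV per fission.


P = fission_rate * E_MeV * 1.602e-13
P = 2.1430e+19 * 197 * 1.602e-13
P = 6.7632e+08 W

6.7632e+08


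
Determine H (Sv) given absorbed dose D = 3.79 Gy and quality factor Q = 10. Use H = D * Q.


H = D * Q
H = 3.79 * 10
H = 37.900 Sv

37.900


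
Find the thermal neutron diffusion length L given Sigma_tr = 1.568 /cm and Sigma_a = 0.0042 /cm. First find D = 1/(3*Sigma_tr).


D = 1 / (3 * Sigma_tr) = 1 / (3 * 1.568) = 0.2125850 cm
L = sqrt(D / Sigma_a)
L = sqrt(0.2125850 / 0.0042)
L = 7.1145 cm

7.1145


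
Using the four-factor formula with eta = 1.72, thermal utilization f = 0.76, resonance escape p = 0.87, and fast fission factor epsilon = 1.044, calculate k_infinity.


k_inf = eta * f * p * epsilon
k_inf = 1.72 * 0.76 * 0.87 * 1.044
k_inf = 1.1873

1.1873


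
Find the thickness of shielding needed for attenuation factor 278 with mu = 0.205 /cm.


x = ln(factor) / mu
x = ln(278) / 0.205
x = 27.452 cm

27.452


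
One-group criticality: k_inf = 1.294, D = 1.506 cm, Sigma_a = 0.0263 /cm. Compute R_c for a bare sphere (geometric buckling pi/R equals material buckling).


L^2 = D / Sigma_a = 1.506 / 0.0263 = 57.26236 cm^2
B_m^2 = (k_inf - 1) / L^2 = (1.294 - 1) / 57.26236 = 0.005134263 /cm^2
For a bare sphere: B_g = pi/R, so R_c = pi / sqrt(B_m^2)
R_c = pi / sqrt(0.005134263) = 43.844 cm

43.844


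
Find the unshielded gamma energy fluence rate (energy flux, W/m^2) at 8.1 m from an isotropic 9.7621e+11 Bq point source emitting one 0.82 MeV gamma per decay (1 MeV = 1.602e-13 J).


psi = A * E * 1.602e-13 / (4*pi*r^2)
psi = 9.7621e+11 * 0.82 * 1.602e-13 / (4*pi*8.1^2)
psi = 1.5554e-04 W/m^2

1.5554e-04


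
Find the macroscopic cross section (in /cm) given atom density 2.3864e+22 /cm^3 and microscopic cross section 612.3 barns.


Sigma = N * sigma_barns * 1e-24
Sigma = 2.3864e+22 * 612.3 * 1e-24
Sigma = 14.612 /cm

14.612


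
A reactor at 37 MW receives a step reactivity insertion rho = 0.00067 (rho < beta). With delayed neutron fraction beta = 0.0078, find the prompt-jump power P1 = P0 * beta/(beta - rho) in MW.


P1/P0 = beta / (beta - rho)
P1/P0 = 0.0078 / (0.0078 - 0.00067) = 1.093969
P1 = 37 * 1.093969 = 40.477 MW

40.477


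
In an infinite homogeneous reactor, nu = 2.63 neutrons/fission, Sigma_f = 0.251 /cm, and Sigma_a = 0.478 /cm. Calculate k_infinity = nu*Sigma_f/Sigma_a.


k_inf = nu * Sigma_f / Sigma_a
k_inf = 2.63 * 0.251 / 0.478
k_inf = 1.3810

1.3810


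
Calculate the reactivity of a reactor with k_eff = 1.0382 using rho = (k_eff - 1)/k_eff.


rho = (k_eff - 1) / k_eff
rho = (1.0382 - 1) / 1.0382
rho = 0.036794

0.036794


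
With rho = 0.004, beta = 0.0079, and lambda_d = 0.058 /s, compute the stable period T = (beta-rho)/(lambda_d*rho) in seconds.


T = (beta - rho) / (lambda_d * rho)
T = (0.0079 - 0.004) / (0.058 * 0.004)
T = 16.810 s

16.810


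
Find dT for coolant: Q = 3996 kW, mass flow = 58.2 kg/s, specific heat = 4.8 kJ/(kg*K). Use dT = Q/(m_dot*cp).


dT = Q / (m_dot * cp)
dT = 3996 / (58.2 * 4.8)
dT = 14.304 C

14.304


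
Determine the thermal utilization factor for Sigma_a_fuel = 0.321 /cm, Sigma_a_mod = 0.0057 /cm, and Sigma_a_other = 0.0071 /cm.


f = Sigma_a_fuel / (Sigma_a_fuel + Sigma_a_mod + Sigma_a_other)
f = 0.321 / (0.321 + 0.0057 + 0.0071)
f = 0.96165

0.96165


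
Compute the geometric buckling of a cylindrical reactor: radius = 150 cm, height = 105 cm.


B^2 = (2.405/R)^2 + (pi/H)^2
B^2 = (2.405/150)^2 + (pi/105)^2
B^2 = 0.0011523 /cm^2

0.0011523


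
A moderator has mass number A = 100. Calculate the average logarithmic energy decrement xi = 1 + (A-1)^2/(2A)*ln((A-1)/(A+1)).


xi = 1 + (A-1)^2/(2A) * ln((A-1)/(A+1))
xi = 1 + (100-1)^2/(2*100) * ln((100-1)/(100 +1))
xi = 0.019867

0.019867


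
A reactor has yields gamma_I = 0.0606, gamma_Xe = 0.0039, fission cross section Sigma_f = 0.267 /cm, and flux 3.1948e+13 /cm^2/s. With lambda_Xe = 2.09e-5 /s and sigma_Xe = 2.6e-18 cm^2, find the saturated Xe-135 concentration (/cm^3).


Xe_eq = (gamma_I + gamma_Xe) * Sigma_f * phi / (lambda_Xe + sigma_Xe * phi)
Numerator = (0.0606 + 0.0039) * 0.267 * 3.1948e+13 = 5.501925e+11
Denominator = 2.09e-5 + 2.6e-18 * 3.1948e+13 = 1.039648e-04
Xe_eq = 5.501925e+11 / 1.039648e-04 = 5.2921e+15 /cm^3

5.2921e+15


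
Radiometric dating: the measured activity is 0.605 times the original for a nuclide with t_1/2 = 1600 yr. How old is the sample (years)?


lambda = ln(2) / t_half = ln(2) / 1600 = 4.332170e-04 /yr
t = -ln(A/A0) / lambda
t = -ln(0.605) / 4.332170e-04
t = 1160.0 yr

1160.0


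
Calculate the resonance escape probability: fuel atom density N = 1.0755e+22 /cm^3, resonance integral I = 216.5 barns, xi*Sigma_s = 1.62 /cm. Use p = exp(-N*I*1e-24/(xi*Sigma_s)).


p = exp(-N * I * 1e-24 / (xi*Sigma_s))
p = exp(-1.0755e+22 * 216.5 * 1e-24 / 1.62)
p = 0.23756

0.23756


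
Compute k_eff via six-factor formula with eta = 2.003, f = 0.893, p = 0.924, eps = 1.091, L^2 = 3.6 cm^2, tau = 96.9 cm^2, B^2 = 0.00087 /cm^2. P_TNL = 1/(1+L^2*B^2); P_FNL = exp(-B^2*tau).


k_inf = eta*f*p*eps = 2.003*0.893*0.924*1.091 = 1.803139
P_TNL = 1/(1 + L^2*B^2) = 1/(1 + 3.6*0.00087) = 0.9968778
P_FNL = exp(-B^2*tau) = exp(-0.00087*96.9) = 0.9191527
k_eff = k_inf * P_TNL * P_FNL = 1.803139 * 0.9968778 * 0.9191527
k_eff = 1.6522

1.6522


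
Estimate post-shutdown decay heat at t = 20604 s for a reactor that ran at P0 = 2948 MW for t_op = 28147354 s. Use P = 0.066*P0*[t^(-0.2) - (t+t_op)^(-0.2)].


P/P0 = 0.066 * [t^(-0.2) - (t + t_op)^(-0.2)]
P/P0 = 0.066 * [20604^(-0.2) - (20604 + 28147354)^(-0.2)]
P/P0 = 0.066 * [0.1371544 - 0.03236301] = 0.006916232
P = 2948 * 0.006916232 = 20.389 MW

20.389


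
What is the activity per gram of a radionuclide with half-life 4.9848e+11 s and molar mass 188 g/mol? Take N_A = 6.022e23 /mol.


lambda = ln(2) / t_half = ln(2) / 4.9848e+11 = 1.390522e-12 /s
SA = lambda * N_A / M
SA = 1.390522e-12 * 6.022e23 / 188
SA = 4.4541e+09 Bq/g

4.4541e+09


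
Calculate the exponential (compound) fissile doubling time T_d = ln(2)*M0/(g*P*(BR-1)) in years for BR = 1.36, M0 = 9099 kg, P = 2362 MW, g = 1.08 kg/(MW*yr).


Breeding gain G = BR - 1 = 1.36 - 1 = 0.36
Fissile production rate = g * P * G = 1.08 * 2362 * 0.36 = 918.3456 kg/yr
T_d = ln(2) * M0 / (g * P * G)
T_d = ln(2) * 9099 / 918.3456 = 6.8677 yr

6.8677


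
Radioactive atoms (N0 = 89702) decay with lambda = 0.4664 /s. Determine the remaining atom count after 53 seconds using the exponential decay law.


N = N0 * exp(-lambda * t)
N = 89702 * exp(-0.4664 * 53)
N = 1.6496e-06

1.6496e-06


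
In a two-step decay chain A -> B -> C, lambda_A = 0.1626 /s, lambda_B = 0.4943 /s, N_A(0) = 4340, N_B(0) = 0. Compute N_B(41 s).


N_B(t) = lambda_A * N_A0 / (lambda_B - lambda_A) * [exp(-lambda_A*t) - exp(-lambda_B*t)]
exp(-0.1626*41) = 0.001272719; exp(-0.4943*41) = 1.579275e-09
N_B = 0.1626 * 4340 / (0.4943 - 0.1626) * (0.001272719 - 1.579275e-09)
N_B = 2.7077

2.7077


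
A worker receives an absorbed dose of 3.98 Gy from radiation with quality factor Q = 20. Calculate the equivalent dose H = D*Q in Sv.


H = D * Q
H = 3.98 * 20
H = 79.600 Sv

79.600


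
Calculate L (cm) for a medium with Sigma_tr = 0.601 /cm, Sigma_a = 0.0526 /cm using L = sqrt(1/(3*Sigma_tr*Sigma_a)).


D = 1 / (3 * Sigma_tr) = 1 / (3 * 0.601) = 0.5546312 cm
L = sqrt(D / Sigma_a)
L = sqrt(0.5546312 / 0.0526)
L = 3.2472 cm

3.2472


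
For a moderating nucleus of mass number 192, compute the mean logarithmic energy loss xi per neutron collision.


xi = 1 + (A-1)^2/(2A) * ln((A-1)/(A+1))
xi = 1 + (192-1)^2/(2*192) * ln((192-1)/(192 +1))
xi = 0.010381

0.010381


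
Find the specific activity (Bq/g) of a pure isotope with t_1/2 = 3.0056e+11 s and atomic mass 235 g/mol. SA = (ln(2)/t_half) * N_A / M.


lambda = ln(2) / t_half = ln(2) / 3.0056e+11 = 2.306186e-12 /s
SA = lambda * N_A / M
SA = 2.306186e-12 * 6.022e23 / 235
SA = 5.9097e+09 Bq/g

5.9097e+09


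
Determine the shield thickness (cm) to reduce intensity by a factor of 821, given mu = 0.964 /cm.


x = ln(factor) / mu
x = ln(821) / 0.964
x = 6.9611 cm

6.9611


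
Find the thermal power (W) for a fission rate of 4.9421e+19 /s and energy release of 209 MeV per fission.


P = fission_rate * E_MeV * 1.602e-13
P = 4.9421e+19 * 209 * 1.602e-13
P = 1.6547e+09 W

1.6547e+09


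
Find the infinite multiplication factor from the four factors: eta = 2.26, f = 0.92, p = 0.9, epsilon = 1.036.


k_inf = eta * f * p * epsilon
k_inf = 2.26 * 0.92 * 0.9 * 1.036
k_inf = 1.9386

1.9386


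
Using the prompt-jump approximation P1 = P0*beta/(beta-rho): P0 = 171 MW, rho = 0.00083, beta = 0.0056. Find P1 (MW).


P1/P0 = beta / (beta - rho)
P1/P0 = 0.0056 / (0.0056 - 0.00083) = 1.174004
P1 = 171 * 1.174004 = 200.75 MW

200.75


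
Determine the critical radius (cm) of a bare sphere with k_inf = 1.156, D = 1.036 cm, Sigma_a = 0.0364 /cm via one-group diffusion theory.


L^2 = D / Sigma_a = 1.036 / 0.0364 = 28.46154 cm^2
B_m^2 = (k_inf - 1) / L^2 = (1.156 - 1) / 28.46154 = 0.005481081 /cm^2
For a bare sphere: B_g = pi/R, so R_c = pi / sqrt(B_m^2)
R_c = pi / sqrt(0.005481081) = 42.434 cm

42.434


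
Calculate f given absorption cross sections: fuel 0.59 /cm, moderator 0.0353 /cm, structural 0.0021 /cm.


f = Sigma_a_fuel / (Sigma_a_fuel + Sigma_a_mod + Sigma_a_other)
f = 0.59 / (0.59 + 0.0353 + 0.0021)
f = 0.94039

0.94039


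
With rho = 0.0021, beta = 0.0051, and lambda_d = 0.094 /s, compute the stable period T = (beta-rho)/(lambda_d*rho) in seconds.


T = (beta - rho) / (lambda_d * rho)
T = (0.0051 - 0.0021) / (0.094 * 0.0021)
T = 15.198 s

15.198


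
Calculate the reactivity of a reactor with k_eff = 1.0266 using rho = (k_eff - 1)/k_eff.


rho = (k_eff - 1) / k_eff
rho = (1.0266 - 1) / 1.0266
rho = 0.025911

0.025911


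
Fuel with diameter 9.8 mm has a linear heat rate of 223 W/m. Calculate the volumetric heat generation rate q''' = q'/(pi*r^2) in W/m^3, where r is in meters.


r = D / 2 / 1000 = 9.8 / 2 / 1000 = 0.0049 m
q''' = q' / (pi * r^2)
q''' = 223 / (pi * 0.0049^2)
q''' = 2.9564e+06 W/m^3

2.9564e+06


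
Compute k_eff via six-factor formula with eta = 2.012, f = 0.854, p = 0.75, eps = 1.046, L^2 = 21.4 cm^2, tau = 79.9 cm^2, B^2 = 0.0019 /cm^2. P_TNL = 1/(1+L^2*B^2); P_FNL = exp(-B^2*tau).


k_inf = eta*f*p*eps = 2.012*0.854*0.75*1.046 = 1.347966
P_TNL = 1/(1 + L^2*B^2) = 1/(1 + 21.4*0.0019) = 0.9609286
P_FNL = exp(-B^2*tau) = exp(-0.0019*79.9) = 0.8591515
k_eff = k_inf * P_TNL * P_FNL = 1.347966 * 0.9609286 * 0.8591515
k_eff = 1.1129

1.1129


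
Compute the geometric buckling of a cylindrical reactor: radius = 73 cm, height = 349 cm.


B^2 = (2.405/R)^2 + (pi/H)^2
B^2 = (2.405/73)^2 + (pi/349)^2
B^2 = 0.0011664 /cm^2

0.0011664


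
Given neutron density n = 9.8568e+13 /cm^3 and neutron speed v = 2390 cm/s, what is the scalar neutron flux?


phi = n * v
phi = 9.8568e+13 * 2390
phi = 2.3558e+17 /cm^2/s

2.3558e+17


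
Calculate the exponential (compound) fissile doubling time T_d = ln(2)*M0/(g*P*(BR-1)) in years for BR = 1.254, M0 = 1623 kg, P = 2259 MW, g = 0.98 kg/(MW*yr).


Breeding gain G = BR - 1 = 1.254 - 1 = 0.254
Fissile production rate = g * P * G = 0.98 * 2259 * 0.254 = 562.31028 kg/yr
T_d = ln(2) * M0 / (g * P * G)
T_d = ln(2) * 1623 / 562.31028 = 2.0006 yr

2.0006


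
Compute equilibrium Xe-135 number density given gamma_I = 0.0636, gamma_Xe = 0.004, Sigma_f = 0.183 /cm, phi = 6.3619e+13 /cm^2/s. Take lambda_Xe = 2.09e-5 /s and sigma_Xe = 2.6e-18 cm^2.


Xe_eq = (gamma_I + gamma_Xe) * Sigma_f * phi / (lambda_Xe + sigma_Xe * phi)
Numerator = (0.0636 + 0.004) * 0.183 * 6.3619e+13 = 7.870179e+11
Denominator = 2.09e-5 + 2.6e-18 * 6.3619e+13 = 1.863094e-04
Xe_eq = 7.870179e+11 / 1.863094e-04 = 4.2243e+15 /cm^3

4.2243e+15


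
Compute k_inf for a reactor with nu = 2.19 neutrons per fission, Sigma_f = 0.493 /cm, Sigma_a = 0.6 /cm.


k_inf = nu * Sigma_f / Sigma_a
k_inf = 2.19 * 0.493 / 0.6
k_inf = 1.7994

1.7994


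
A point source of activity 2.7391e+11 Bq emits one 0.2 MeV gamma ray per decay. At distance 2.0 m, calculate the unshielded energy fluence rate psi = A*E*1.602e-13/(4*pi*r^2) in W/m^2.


psi = A * E * 1.602e-13 / (4*pi*r^2)
psi = 2.7391e+11 * 0.2 * 1.602e-13 / (4*pi*2.0^2)
psi = 1.7459e-04 W/m^2

1.7459e-04


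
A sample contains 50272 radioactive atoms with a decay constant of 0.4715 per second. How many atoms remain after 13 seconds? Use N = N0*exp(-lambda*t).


N = N0 * exp(-lambda * t)
N = 50272 * exp(-0.4715 * 13)
N = 109.48

109.48


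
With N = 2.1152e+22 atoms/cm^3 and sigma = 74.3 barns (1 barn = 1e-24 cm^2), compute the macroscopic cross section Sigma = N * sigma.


Sigma = N * sigma_barns * 1e-24
Sigma = 2.1152e+22 * 74.3 * 1e-24
Sigma = 1.5716 /cm

1.5716


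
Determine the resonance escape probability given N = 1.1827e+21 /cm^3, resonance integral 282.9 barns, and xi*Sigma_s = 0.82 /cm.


p = exp(-N * I * 1e-24 / (xi*Sigma_s))
p = exp(-1.1827e+21 * 282.9 * 1e-24 / 0.82)
p = 0.66496

0.66496


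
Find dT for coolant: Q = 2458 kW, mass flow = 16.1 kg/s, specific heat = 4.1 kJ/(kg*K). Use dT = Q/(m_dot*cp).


dT = Q / (m_dot * cp)
dT = 2458 / (16.1 * 4.1)
dT = 37.237 C

37.237


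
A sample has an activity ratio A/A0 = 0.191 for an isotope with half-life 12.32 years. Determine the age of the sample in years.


lambda = ln(2) / t_half = ln(2) / 12.32 = 0.05626195 /yr
t = -ln(A/A0) / lambda
t = -ln(0.191) / 0.05626195
t = 29.425 yr

29.425


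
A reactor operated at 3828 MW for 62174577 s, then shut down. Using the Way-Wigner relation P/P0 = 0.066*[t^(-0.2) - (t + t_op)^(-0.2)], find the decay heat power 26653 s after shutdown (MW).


P/P0 = 0.066 * [t^(-0.2) - (t + t_op)^(-0.2)]
P/P0 = 0.066 * [26653^(-0.2) - (26653 + 62174577)^(-0.2)]
P/P0 = 0.066 * [0.1302719 - 0.02762105] = 0.006774956
P = 3828 * 0.006774956 = 25.935 MW

25.935


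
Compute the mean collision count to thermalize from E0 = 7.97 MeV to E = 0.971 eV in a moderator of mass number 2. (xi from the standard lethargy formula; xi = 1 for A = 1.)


xi = 1 + (A-1)^2/(2A)*ln((A-1)/(A+1)) = 0.7253469 (for A = 2)
n = ln(E0/E) / xi
n = ln(7.97e6 / 0.971) / 0.7253469
n = ln(8.208033e+06) / 0.7253469 = 21.949

21.949


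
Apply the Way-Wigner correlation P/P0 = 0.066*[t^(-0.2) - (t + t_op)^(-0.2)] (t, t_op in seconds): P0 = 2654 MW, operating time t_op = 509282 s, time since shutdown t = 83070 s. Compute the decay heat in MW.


P/P0 = 0.066 * [t^(-0.2) - (t + t_op)^(-0.2)]
P/P0 = 0.066 * [83070^(-0.2) - (83070 + 509282)^(-0.2)]
P/P0 = 0.066 * [0.1037794 - 0.07006224] = 0.002225333
P = 2654 * 0.002225333 = 5.9060 MW

5.9060


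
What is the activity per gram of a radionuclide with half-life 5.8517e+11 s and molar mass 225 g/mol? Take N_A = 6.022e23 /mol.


lambda = ln(2) / t_half = ln(2) / 5.8517e+11 = 1.184523e-12 /s
SA = lambda * N_A / M
SA = 1.184523e-12 * 6.022e23 / 225
SA = 3.1703e+09 Bq/g

3.1703e+09


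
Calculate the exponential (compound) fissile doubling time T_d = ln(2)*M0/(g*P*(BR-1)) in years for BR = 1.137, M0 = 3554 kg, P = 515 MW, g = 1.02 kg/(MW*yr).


Breeding gain G = BR - 1 = 1.137 - 1 = 0.137
Fissile production rate = g * P * G = 1.02 * 515 * 0.137 = 71.9661 kg/yr
T_d = ln(2) * M0 / (g * P * G)
T_d = ln(2) * 3554 / 71.9661 = 34.231 yr

34.231


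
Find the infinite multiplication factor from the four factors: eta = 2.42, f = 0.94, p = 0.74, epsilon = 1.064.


k_inf = eta * f * p * epsilon
k_inf = 2.42 * 0.94 * 0.74 * 1.064
k_inf = 1.7911

1.7911


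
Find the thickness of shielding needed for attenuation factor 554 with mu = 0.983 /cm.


x = ln(factor) / mu
x = ln(554) / 0.983
x = 6.4264 cm

6.4264


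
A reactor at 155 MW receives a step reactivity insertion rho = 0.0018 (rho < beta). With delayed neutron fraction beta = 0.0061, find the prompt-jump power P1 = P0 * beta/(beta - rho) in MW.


P1/P0 = beta / (beta - rho)
P1/P0 = 0.0061 / (0.0061 - 0.0018) = 1.418605
P1 = 155 * 1.418605 = 219.88 MW

219.88


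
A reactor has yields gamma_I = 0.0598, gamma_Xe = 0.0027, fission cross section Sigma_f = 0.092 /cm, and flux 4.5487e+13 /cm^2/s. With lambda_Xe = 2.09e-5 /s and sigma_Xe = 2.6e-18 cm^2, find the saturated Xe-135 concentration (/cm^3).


Xe_eq = (gamma_I + gamma_Xe) * Sigma_f * phi / (lambda_Xe + sigma_Xe * phi)
Numerator = (0.0598 + 0.0027) * 0.092 * 4.5487e+13 = 2.615502e+11
Denominator = 2.09e-5 + 2.6e-18 * 4.5487e+13 = 1.391662e-04
Xe_eq = 2.615502e+11 / 1.391662e-04 = 1.8794e+15 /cm^3

1.8794e+15


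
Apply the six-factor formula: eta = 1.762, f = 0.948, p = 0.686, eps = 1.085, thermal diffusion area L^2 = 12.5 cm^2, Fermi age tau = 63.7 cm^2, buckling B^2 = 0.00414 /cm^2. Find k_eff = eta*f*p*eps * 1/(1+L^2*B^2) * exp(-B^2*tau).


k_inf = eta*f*p*eps = 1.762*0.948*0.686*1.085 = 1.243278
P_TNL = 1/(1 + L^2*B^2) = 1/(1 + 12.5*0.00414) = 0.9507963
P_FNL = exp(-B^2*tau) = exp(-0.00414*63.7) = 0.7681901
k_eff = k_inf * P_TNL * P_FNL = 1.243278 * 0.9507963 * 0.7681901
k_eff = 0.90808

0.90808


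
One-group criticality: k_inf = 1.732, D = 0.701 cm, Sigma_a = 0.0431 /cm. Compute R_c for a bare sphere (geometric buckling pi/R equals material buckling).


L^2 = D / Sigma_a = 0.701 / 0.0431 = 16.26450 cm^2
B_m^2 = (k_inf - 1) / L^2 = (1.732 - 1) / 16.26450 = 0.04500599 /cm^2
For a bare sphere: B_g = pi/R, so R_c = pi / sqrt(B_m^2)
R_c = pi / sqrt(0.04500599) = 14.809 cm

14.809


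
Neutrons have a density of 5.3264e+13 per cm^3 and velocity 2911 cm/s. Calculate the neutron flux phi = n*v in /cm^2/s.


phi = n * v
phi = 5.3264e+13 * 2911
phi = 1.5505e+17 /cm^2/s

1.5505e+17


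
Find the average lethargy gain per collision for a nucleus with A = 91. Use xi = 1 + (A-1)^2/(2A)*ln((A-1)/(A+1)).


xi = 1 + (A-1)^2/(2A) * ln((A-1)/(A+1))
xi = 1 + (91-1)^2/(2*91) * ln((91-1)/(91 +1))
xi = 0.021818

0.021818


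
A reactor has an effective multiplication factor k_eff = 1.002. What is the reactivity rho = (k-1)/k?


rho = (k_eff - 1) / k_eff
rho = (1.002 - 1) / 1.002
rho = 0.0019960

0.0019960


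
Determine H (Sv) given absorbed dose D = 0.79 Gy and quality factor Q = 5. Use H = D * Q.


H = D * Q
H = 0.79 * 5
H = 3.9500 Sv

3.9500


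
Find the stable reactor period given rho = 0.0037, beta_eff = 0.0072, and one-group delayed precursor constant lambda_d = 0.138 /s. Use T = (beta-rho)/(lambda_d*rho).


T = (beta - rho) / (lambda_d * rho)
T = (0.0072 - 0.0037) / (0.138 * 0.0037)
T = 6.8547 s

6.8547


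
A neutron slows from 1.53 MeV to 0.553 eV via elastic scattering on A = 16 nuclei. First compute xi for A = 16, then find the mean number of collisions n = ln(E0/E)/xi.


xi = 1 + (A-1)^2/(2A)*ln((A-1)/(A+1)) = 0.1199467 (for A = 16)
n = ln(E0/E) / xi
n = ln(1.53e6 / 0.553) / 0.1199467
n = ln(2.766727e+06) / 0.1199467 = 123.66

123.66


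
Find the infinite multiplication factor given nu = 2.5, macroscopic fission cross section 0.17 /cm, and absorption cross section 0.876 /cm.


k_inf = nu * Sigma_f / Sigma_a
k_inf = 2.5 * 0.17 / 0.876
k_inf = 0.48516

0.48516


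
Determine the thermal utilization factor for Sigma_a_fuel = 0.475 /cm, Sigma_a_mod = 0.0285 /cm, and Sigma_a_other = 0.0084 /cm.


f = Sigma_a_fuel / (Sigma_a_fuel + Sigma_a_mod + Sigma_a_other)
f = 0.475 / (0.475 + 0.0285 + 0.0084)
f = 0.92792

0.92792


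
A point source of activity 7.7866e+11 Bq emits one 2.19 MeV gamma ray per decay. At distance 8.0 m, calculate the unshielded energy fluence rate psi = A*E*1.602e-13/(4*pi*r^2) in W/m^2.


psi = A * E * 1.602e-13 / (4*pi*r^2)
psi = 7.7866e+11 * 2.19 * 1.602e-13 / (4*pi*8.0^2)
psi = 3.3968e-04 W/m^2

3.3968e-04


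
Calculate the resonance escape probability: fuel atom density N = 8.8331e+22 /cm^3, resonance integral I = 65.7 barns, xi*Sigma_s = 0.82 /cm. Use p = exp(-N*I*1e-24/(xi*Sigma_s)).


p = exp(-N * I * 1e-24 / (xi*Sigma_s))
p = exp(-8.8331e+22 * 65.7 * 1e-24 / 0.82)
p = 8.4409e-04

8.4409e-04


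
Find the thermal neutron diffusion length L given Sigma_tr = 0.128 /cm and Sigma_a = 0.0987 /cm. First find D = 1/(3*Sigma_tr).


D = 1 / (3 * Sigma_tr) = 1 / (3 * 0.128) = 2.604167 cm
L = sqrt(D / Sigma_a)
L = sqrt(2.604167 / 0.0987)
L = 5.1366 cm

5.1366


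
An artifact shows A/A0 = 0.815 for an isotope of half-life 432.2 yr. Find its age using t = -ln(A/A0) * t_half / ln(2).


lambda = ln(2) / t_half = ln(2) / 432.2 = 0.001603765 /yr
t = -ln(A/A0) / lambda
t = -ln(0.815) / 0.001603765
t = 127.55 yr

127.55


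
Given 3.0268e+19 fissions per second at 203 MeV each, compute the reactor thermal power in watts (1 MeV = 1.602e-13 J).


P = fission_rate * E_MeV * 1.602e-13
P = 3.0268e+19 * 203 * 1.602e-13
P = 9.8433e+08 W

9.8433e+08


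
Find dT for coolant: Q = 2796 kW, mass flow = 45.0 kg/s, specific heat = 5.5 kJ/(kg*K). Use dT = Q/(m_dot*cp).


dT = Q / (m_dot * cp)
dT = 2796 / (45.0 * 5.5)
dT = 11.297 C

11.297


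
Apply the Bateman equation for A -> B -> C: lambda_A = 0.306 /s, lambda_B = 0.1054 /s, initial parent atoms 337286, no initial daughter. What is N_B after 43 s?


N_B(t) = lambda_A * N_A0 / (lambda_B - lambda_A) * [exp(-lambda_A*t) - exp(-lambda_B*t)]
exp(-0.306*43) = 1.929982e-06; exp(-0.1054*43) = 0.01075698
N_B = 0.306 * 337286 / (0.1054 - 0.306) * (1.929982e-06 - 0.01075698)
N_B = 5533.5

5533.5


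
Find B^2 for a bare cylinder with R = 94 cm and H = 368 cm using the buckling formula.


B^2 = (2.405/R)^2 + (pi/H)^2
B^2 = (2.405/94)^2 + (pi/368)^2
B^2 = 7.2748e-04 /cm^2

7.2748e-04


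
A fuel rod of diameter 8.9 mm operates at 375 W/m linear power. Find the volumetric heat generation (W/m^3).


r = D / 2 / 1000 = 8.9 / 2 / 1000 = 0.00445 m
q''' = q' / (pi * r^2)
q''' = 375 / (pi * 0.00445^2)
q''' = 6.0278e+06 W/m^3

6.0278e+06


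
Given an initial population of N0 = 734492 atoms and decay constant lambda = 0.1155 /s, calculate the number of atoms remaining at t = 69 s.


N = N0 * exp(-lambda * t)
N = 734492 * exp(-0.1155 * 69)
N = 254.03

254.03


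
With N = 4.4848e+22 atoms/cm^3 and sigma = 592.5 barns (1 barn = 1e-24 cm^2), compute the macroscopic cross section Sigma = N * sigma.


Sigma = N * sigma_barns * 1e-24
Sigma = 4.4848e+22 * 592.5 * 1e-24
Sigma = 26.572 /cm

26.572


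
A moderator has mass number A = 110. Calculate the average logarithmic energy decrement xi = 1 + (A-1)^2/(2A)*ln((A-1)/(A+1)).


xi = 1 + (A-1)^2/(2A) * ln((A-1)/(A+1))
xi = 1 + (110-1)^2/(2*110) * ln((110-1)/(110 +1))
xi = 0.018072

0.018072


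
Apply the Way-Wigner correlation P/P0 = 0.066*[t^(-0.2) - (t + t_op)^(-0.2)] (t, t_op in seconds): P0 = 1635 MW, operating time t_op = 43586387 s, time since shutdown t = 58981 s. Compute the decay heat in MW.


P/P0 = 0.066 * [t^(-0.2) - (t + t_op)^(-0.2)]
P/P0 = 0.066 * [58981^(-0.2) - (58981 + 43586387)^(-0.2)]
P/P0 = 0.066 * [0.1111367 - 0.02964916] = 0.005378178
P = 1635 * 0.005378178 = 8.7933 MW

8.7933
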